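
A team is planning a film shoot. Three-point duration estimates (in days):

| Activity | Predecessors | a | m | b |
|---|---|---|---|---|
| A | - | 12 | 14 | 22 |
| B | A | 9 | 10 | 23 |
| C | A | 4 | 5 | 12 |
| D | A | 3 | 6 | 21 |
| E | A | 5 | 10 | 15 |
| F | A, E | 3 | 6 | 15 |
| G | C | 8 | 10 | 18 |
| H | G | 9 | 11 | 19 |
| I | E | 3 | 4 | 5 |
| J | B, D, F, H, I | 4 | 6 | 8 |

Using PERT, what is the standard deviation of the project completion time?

3.25 days

te_A = (12 + 4·14 + 22)/6 = 90/6 = 15; σ²_A = ((22−12)/6)² = 2.778
te_B = (9 + 4·10 + 23)/6 = 72/6 = 12; σ²_B = ((23−9)/6)² = 5.444
te_C = (4 + 4·5 + 12)/6 = 36/6 = 6; σ²_C = ((12−4)/6)² = 1.778
te_D = (3 + 4·6 + 21)/6 = 48/6 = 8; σ²_D = ((21−3)/6)² = 9.000
te_E = (5 + 4·10 + 15)/6 = 60/6 = 10; σ²_E = ((15−5)/6)² = 2.778
te_F = (3 + 4·6 + 15)/6 = 42/6 = 7; σ²_F = ((15−3)/6)² = 4.000
te_G = (8 + 4·10 + 18)/6 = 66/6 = 11; σ²_G = ((18−8)/6)² = 2.778
te_H = (9 + 4·11 + 19)/6 = 72/6 = 12; σ²_H = ((19−9)/6)² = 2.778
te_I = (3 + 4·4 + 5)/6 = 24/6 = 4; σ²_I = ((5−3)/6)² = 0.111
te_J = (4 + 4·6 + 8)/6 = 36/6 = 6; σ²_J = ((8−4)/6)² = 0.444

Forward pass:
ES_A = 0; EF_A = 15
ES_B = 15; EF_B = 15+12 = 27
ES_C = 15; EF_C = 15+6 = 21
ES_D = 15; EF_D = 15+8 = 23
ES_E = 15; EF_E = 15+10 = 25
ES_F = max(EF_A=15, EF_E=25) = 25; EF_F = 25+7 = 32
ES_G = 21; EF_G = 21+11 = 32
ES_H = 32; EF_H = 32+12 = 44
ES_I = 25; EF_I = 25+4 = 29
ES_J = max(EF_B=27, EF_D=23, EF_F=32, EF_H=44, EF_I=29) = 44; EF_J = 44+6 = 50
Expected project duration μ = 50 days. Critical path: A → C → G → H → J.

Variance along critical path = 2.778 + 1.778 + 2.778 + 2.778 + 0.444 = 10.556
σ = √10.556 = 3.249 days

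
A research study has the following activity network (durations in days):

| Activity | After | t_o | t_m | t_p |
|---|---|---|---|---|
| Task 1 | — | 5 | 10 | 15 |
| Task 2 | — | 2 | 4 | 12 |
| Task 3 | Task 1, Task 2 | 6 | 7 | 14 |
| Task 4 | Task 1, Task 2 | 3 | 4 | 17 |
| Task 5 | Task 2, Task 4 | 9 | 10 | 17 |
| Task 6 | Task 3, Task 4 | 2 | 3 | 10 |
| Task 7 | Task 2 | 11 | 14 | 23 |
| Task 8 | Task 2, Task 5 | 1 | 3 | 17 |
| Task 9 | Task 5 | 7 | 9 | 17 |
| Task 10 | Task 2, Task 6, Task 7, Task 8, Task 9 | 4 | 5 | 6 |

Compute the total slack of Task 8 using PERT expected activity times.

te_Task 1 = (5 + 4·10 + 15)/6 = 60/6 = 10
te_Task 2 = (2 + 4·4 + 12)/6 = 30/6 = 5
te_Task 3 = (6 + 4·7 + 14)/6 = 48/6 = 8
te_Task 4 = (3 + 4·4 + 17)/6 = 36/6 = 6
te_Task 5 = (9 + 4·10 + 17)/6 = 66/6 = 11
te_Task 6 = (2 + 4·3 + 10)/6 = 24/6 = 4
te_Task 7 = (11 + 4·14 + 23)/6 = 90/6 = 15
te_Task 8 = (1 + 4·3 + 17)/6 = 30/6 = 5
te_Task 9 = (7 + 4·9 + 17)/6 = 60/6 = 10
te_Task 10 = (4 + 4·5 + 6)/6 = 30/6 = 5

Forward pass:
ES_Task 1 = 0; EF_Task 1 = 10
ES_Task 2 = 0; EF_Task 2 = 5
ES_Task 3 = max(EF_Task 1=10, EF_Task 2=5) = 10; EF_Task 3 = 10+8 = 18
ES_Task 4 = max(EF_Task 1=10, EF_Task 2=5) = 10; EF_Task 4 = 10+6 = 16
ES_Task 5 = max(EF_Task 2=5, EF_Task 4=16) = 16; EF_Task 5 = 16+11 = 27
ES_Task 6 = max(EF_Task 3=18, EF_Task 4=16) = 18; EF_Task 6 = 18+4 = 22
ES_Task 7 = 5; EF_Task 7 = 5+15 = 20
ES_Task 8 = max(EF_Task 2=5, EF_Task 5=27) = 27; EF_Task 8 = 27+5 = 32
ES_Task 9 = 27; EF_Task 9 = 27+10 = 37
ES_Task 10 = max(EF_Task 2=5, EF_Task 6=22, EF_Task 7=20, EF_Task 8=32, EF_Task 9=37) = 37; EF_Task 10 = 37+5 = 42
Expected project duration μ = 42 days. Critical path: Task 1 → Task 4 → Task 5 → Task 9 → Task 10.

Backward pass:
LF_Task 10 = 42; LS_Task 10 = 42−5 = 37
LF_Task 9 = LS_Task 10 = 37; LS_Task 9 = 37−10 = 27
LF_Task 8 = LS_Task 10 = 37; LS_Task 8 = 37−5 = 32
LF_Task 7 = LS_Task 10 = 37; LS_Task 7 = 37−15 = 22
LF_Task 6 = LS_Task 10 = 37; LS_Task 6 = 37−4 = 33
LF_Task 5 = min(LS_Task 8=32, LS_Task 9=27) = 27; LS_Task 5 = 27−11 = 16
LF_Task 4 = min(LS_Task 5=16, LS_Task 6=33) = 16; LS_Task 4 = 16−6 = 10
LF_Task 3 = LS_Task 6 = 33; LS_Task 3 = 33−8 = 25
LF_Task 2 = min(LS_Task 3=25, LS_Task 4=10, LS_Task 5=16, LS_Task 7=22, LS_Task 8=32, LS_Task 10=37) = 10; LS_Task 2 = 10−5 = 5
LF_Task 1 = min(LS_Task 3=25, LS_Task 4=10) = 10; LS_Task 1 = 10−10 = 0
Slack_Task 8 = LS_Task 8 − ES_Task 8 = 32 − 27 = 5

5 days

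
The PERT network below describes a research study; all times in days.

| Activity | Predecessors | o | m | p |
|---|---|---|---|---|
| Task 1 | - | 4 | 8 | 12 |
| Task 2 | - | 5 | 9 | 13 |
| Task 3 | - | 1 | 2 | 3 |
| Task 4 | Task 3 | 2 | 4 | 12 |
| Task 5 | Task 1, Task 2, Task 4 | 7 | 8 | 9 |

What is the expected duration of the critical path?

te_Task 1 = (4 + 4·8 + 12)/6 = 48/6 = 8
te_Task 2 = (5 + 4·9 + 13)/6 = 54/6 = 9
te_Task 3 = (1 + 4·2 + 3)/6 = 12/6 = 2
te_Task 4 = (2 + 4·4 + 12)/6 = 30/6 = 5
te_Task 5 = (7 + 4·8 + 9)/6 = 48/6 = 8

Forward pass:
ES_Task 1 = 0; EF_Task 1 = 8
ES_Task 2 = 0; EF_Task 2 = 9
ES_Task 3 = 0; EF_Task 3 = 2
ES_Task 4 = 2; EF_Task 4 = 2+5 = 7
ES_Task 5 = max(EF_Task 1=8, EF_Task 2=9, EF_Task 4=7) = 9; EF_Task 5 = 9+8 = 17
Expected project duration μ = 17 days. Critical path: Task 2 → Task 5.

17 days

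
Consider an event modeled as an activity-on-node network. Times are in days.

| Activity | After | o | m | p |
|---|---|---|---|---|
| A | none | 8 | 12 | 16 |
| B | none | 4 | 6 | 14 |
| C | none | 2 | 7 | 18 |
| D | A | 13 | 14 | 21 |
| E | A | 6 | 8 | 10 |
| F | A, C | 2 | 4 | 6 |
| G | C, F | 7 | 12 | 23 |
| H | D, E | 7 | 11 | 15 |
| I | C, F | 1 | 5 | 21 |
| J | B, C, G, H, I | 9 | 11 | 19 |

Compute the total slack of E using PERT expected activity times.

7 days

te_A = (8 + 4·12 + 16)/6 = 72/6 = 12
te_B = (4 + 4·6 + 14)/6 = 42/6 = 7
te_C = (2 + 4·7 + 18)/6 = 48/6 = 8
te_D = (13 + 4·14 + 21)/6 = 90/6 = 15
te_E = (6 + 4·8 + 10)/6 = 48/6 = 8
te_F = (2 + 4·4 + 6)/6 = 24/6 = 4
te_G = (7 + 4·12 + 23)/6 = 78/6 = 13
te_H = (7 + 4·11 + 15)/6 = 66/6 = 11
te_I = (1 + 4·5 + 21)/6 = 42/6 = 7
te_J = (9 + 4·11 + 19)/6 = 72/6 = 12

Forward pass:
ES_A = 0; EF_A = 12
ES_B = 0; EF_B = 7
ES_C = 0; EF_C = 8
ES_D = 12; EF_D = 12+15 = 27
ES_E = 12; EF_E = 12+8 = 20
ES_F = max(EF_A=12, EF_C=8) = 12; EF_F = 12+4 = 16
ES_G = max(EF_C=8, EF_F=16) = 16; EF_G = 16+13 = 29
ES_H = max(EF_D=27, EF_E=20) = 27; EF_H = 27+11 = 38
ES_I = max(EF_C=8, EF_F=16) = 16; EF_I = 16+7 = 23
ES_J = max(EF_B=7, EF_C=8, EF_G=29, EF_H=38, EF_I=23) = 38; EF_J = 38+12 = 50
Expected project duration μ = 50 days. Critical path: A → D → H → J.

Backward pass:
LF_J = 50; LS_J = 50−12 = 38
LF_I = LS_J = 38; LS_I = 38−7 = 31
LF_H = LS_J = 38; LS_H = 38−11 = 27
LF_G = LS_J = 38; LS_G = 38−13 = 25
LF_F = min(LS_G=25, LS_I=31) = 25; LS_F = 25−4 = 21
LF_E = LS_H = 27; LS_E = 27−8 = 19
LF_D = LS_H = 27; LS_D = 27−15 = 12
LF_C = min(LS_F=21, LS_G=25, LS_I=31, LS_J=38) = 21; LS_C = 21−8 = 13
LF_B = LS_J = 38; LS_B = 38−7 = 31
LF_A = min(LS_D=12, LS_E=19, LS_F=21) = 12; LS_A = 12−12 = 0
Slack_E = LS_E − ES_E = 19 − 12 = 7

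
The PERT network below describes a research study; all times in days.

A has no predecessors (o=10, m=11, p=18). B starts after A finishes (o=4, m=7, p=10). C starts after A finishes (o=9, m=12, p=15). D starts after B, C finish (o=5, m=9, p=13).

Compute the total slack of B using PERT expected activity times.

5 days

te_A = (10 + 4·11 + 18)/6 = 72/6 = 12
te_B = (4 + 4·7 + 10)/6 = 42/6 = 7
te_C = (9 + 4·12 + 15)/6 = 72/6 = 12
te_D = (5 + 4·9 + 13)/6 = 54/6 = 9

Forward pass:
ES_A = 0; EF_A = 12
ES_B = 12; EF_B = 12+7 = 19
ES_C = 12; EF_C = 12+12 = 24
ES_D = max(EF_B=19, EF_C=24) = 24; EF_D = 24+9 = 33
Expected project duration μ = 33 days. Critical path: A → C → D.

Backward pass:
LF_D = 33; LS_D = 33−9 = 24
LF_C = LS_D = 24; LS_C = 24−12 = 12
LF_B = LS_D = 24; LS_B = 24−7 = 17
LF_A = min(LS_B=17, LS_C=12) = 12; LS_A = 12−12 = 0
Slack_B = LS_B − ES_B = 17 − 12 = 5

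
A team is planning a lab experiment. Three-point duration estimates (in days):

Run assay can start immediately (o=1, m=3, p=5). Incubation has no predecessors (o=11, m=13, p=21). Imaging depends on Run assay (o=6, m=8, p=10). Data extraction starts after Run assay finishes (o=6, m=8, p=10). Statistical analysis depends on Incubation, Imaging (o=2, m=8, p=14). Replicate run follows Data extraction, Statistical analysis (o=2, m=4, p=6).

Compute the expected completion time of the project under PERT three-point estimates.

26 days

te_Run assay = (1 + 4·3 + 5)/6 = 18/6 = 3
te_Incubation = (11 + 4·13 + 21)/6 = 84/6 = 14
te_Imaging = (6 + 4·8 + 10)/6 = 48/6 = 8
te_Data extraction = (6 + 4·8 + 10)/6 = 48/6 = 8
te_Statistical analysis = (2 + 4·8 + 14)/6 = 48/6 = 8
te_Replicate run = (2 + 4·4 + 6)/6 = 24/6 = 4

Forward pass:
ES_Run assay = 0; EF_Run assay = 3
ES_Incubation = 0; EF_Incubation = 14
ES_Imaging = 3; EF_Imaging = 3+8 = 11
ES_Data extraction = 3; EF_Data extraction = 3+8 = 11
ES_Statistical analysis = max(EF_Incubation=14, EF_Imaging=11) = 14; EF_Statistical analysis = 14+8 = 22
ES_Replicate run = max(EF_Data extraction=11, EF_Statistical analysis=22) = 22; EF_Replicate run = 22+4 = 26
Expected project duration μ = 26 days. Critical path: Incubation → Statistical analysis → Replicate run.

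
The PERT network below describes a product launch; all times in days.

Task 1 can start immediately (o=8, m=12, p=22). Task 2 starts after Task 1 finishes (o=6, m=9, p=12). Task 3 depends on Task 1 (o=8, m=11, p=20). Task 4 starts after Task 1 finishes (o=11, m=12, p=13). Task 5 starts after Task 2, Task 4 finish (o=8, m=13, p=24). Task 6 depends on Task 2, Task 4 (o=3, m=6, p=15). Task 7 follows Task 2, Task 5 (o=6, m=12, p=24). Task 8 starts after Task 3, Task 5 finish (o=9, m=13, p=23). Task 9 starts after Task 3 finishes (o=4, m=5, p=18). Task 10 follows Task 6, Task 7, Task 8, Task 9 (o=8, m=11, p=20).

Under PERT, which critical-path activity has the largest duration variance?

te_Task 1 = (8 + 4·12 + 22)/6 = 78/6 = 13; σ²_Task 1 = ((22−8)/6)² = 5.444
te_Task 2 = (6 + 4·9 + 12)/6 = 54/6 = 9; σ²_Task 2 = ((12−6)/6)² = 1.000
te_Task 3 = (8 + 4·11 + 20)/6 = 72/6 = 12; σ²_Task 3 = ((20−8)/6)² = 4.000
te_Task 4 = (11 + 4·12 + 13)/6 = 72/6 = 12; σ²_Task 4 = ((13−11)/6)² = 0.111
te_Task 5 = (8 + 4·13 + 24)/6 = 84/6 = 14; σ²_Task 5 = ((24−8)/6)² = 7.111
te_Task 6 = (3 + 4·6 + 15)/6 = 42/6 = 7; σ²_Task 6 = ((15−3)/6)² = 4.000
te_Task 7 = (6 + 4·12 + 24)/6 = 78/6 = 13; σ²_Task 7 = ((24−6)/6)² = 9.000
te_Task 8 = (9 + 4·13 + 23)/6 = 84/6 = 14; σ²_Task 8 = ((23−9)/6)² = 5.444
te_Task 9 = (4 + 4·5 + 18)/6 = 42/6 = 7; σ²_Task 9 = ((18−4)/6)² = 5.444
te_Task 10 = (8 + 4·11 + 20)/6 = 72/6 = 12; σ²_Task 10 = ((20−8)/6)² = 4.000

Forward pass:
ES_Task 1 = 0; EF_Task 1 = 13
ES_Task 2 = 13; EF_Task 2 = 13+9 = 22
ES_Task 3 = 13; EF_Task 3 = 13+12 = 25
ES_Task 4 = 13; EF_Task 4 = 13+12 = 25
ES_Task 5 = max(EF_Task 2=22, EF_Task 4=25) = 25; EF_Task 5 = 25+14 = 39
ES_Task 6 = max(EF_Task 2=22, EF_Task 4=25) = 25; EF_Task 6 = 25+7 = 32
ES_Task 7 = max(EF_Task 2=22, EF_Task 5=39) = 39; EF_Task 7 = 39+13 = 52
ES_Task 8 = max(EF_Task 3=25, EF_Task 5=39) = 39; EF_Task 8 = 39+14 = 53
ES_Task 9 = 25; EF_Task 9 = 25+7 = 32
ES_Task 10 = max(EF_Task 6=32, EF_Task 7=52, EF_Task 8=53, EF_Task 9=32) = 53; EF_Task 10 = 53+12 = 65
Expected project duration μ = 65 days. Critical path: Task 1 → Task 4 → Task 5 → Task 8 → Task 10.

Variances on critical path: σ²_Task 1=5.444, σ²_Task 4=0.111, σ²_Task 5=7.111, σ²_Task 8=5.444, σ²_Task 10=4.000.
Largest is σ²_Task 5 = 7.111.

Task 5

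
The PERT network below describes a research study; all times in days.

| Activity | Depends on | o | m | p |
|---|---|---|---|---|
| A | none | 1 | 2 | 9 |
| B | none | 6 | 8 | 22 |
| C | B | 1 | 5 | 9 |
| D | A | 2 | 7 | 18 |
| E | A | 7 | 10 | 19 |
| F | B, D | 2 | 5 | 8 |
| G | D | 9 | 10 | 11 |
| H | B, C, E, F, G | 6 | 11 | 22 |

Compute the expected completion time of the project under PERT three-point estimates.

33 days

te_A = (1 + 4·2 + 9)/6 = 18/6 = 3
te_B = (6 + 4·8 + 22)/6 = 60/6 = 10
te_C = (1 + 4·5 + 9)/6 = 30/6 = 5
te_D = (2 + 4·7 + 18)/6 = 48/6 = 8
te_E = (7 + 4·10 + 19)/6 = 66/6 = 11
te_F = (2 + 4·5 + 8)/6 = 30/6 = 5
te_G = (9 + 4·10 + 11)/6 = 60/6 = 10
te_H = (6 + 4·11 + 22)/6 = 72/6 = 12

Forward pass:
ES_A = 0; EF_A = 3
ES_B = 0; EF_B = 10
ES_C = 10; EF_C = 10+5 = 15
ES_D = 3; EF_D = 3+8 = 11
ES_E = 3; EF_E = 3+11 = 14
ES_F = max(EF_B=10, EF_D=11) = 11; EF_F = 11+5 = 16
ES_G = 11; EF_G = 11+10 = 21
ES_H = max(EF_B=10, EF_C=15, EF_E=14, EF_F=16, EF_G=21) = 21; EF_H = 21+12 = 33
Expected project duration μ = 33 days. Critical path: A → D → G → H.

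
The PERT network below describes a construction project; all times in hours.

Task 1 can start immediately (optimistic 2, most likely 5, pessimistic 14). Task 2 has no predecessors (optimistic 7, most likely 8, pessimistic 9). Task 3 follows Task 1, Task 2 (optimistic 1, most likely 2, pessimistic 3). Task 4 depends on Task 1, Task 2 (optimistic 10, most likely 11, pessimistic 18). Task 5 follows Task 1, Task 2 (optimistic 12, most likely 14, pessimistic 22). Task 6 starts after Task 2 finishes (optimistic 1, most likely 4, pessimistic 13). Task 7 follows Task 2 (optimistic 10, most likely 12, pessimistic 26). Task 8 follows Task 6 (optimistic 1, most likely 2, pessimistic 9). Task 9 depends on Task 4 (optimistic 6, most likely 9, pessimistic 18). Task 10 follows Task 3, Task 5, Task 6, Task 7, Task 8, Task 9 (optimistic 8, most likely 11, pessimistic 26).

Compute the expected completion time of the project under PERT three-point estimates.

te_Task 1 = (2 + 4·5 + 14)/6 = 36/6 = 6
te_Task 2 = (7 + 4·8 + 9)/6 = 48/6 = 8
te_Task 3 = (1 + 4·2 + 3)/6 = 12/6 = 2
te_Task 4 = (10 + 4·11 + 18)/6 = 72/6 = 12
te_Task 5 = (12 + 4·14 + 22)/6 = 90/6 = 15
te_Task 6 = (1 + 4·4 + 13)/6 = 30/6 = 5
te_Task 7 = (10 + 4·12 + 26)/6 = 84/6 = 14
te_Task 8 = (1 + 4·2 + 9)/6 = 18/6 = 3
te_Task 9 = (6 + 4·9 + 18)/6 = 60/6 = 10
te_Task 10 = (8 + 4·11 + 26)/6 = 78/6 = 13

Forward pass:
ES_Task 1 = 0; EF_Task 1 = 6
ES_Task 2 = 0; EF_Task 2 = 8
ES_Task 3 = max(EF_Task 1=6, EF_Task 2=8) = 8; EF_Task 3 = 8+2 = 10
ES_Task 4 = max(EF_Task 1=6, EF_Task 2=8) = 8; EF_Task 4 = 8+12 = 20
ES_Task 5 = max(EF_Task 1=6, EF_Task 2=8) = 8; EF_Task 5 = 8+15 = 23
ES_Task 6 = 8; EF_Task 6 = 8+5 = 13
ES_Task 7 = 8; EF_Task 7 = 8+14 = 22
ES_Task 8 = 13; EF_Task 8 = 13+3 = 16
ES_Task 9 = 20; EF_Task 9 = 20+10 = 30
ES_Task 10 = max(EF_Task 3=10, EF_Task 5=23, EF_Task 6=13, EF_Task 7=22, EF_Task 8=16, EF_Task 9=30) = 30; EF_Task 10 = 30+13 = 43
Expected project duration μ = 43 hours. Critical path: Task 2 → Task 4 → Task 9 → Task 10.

43 hours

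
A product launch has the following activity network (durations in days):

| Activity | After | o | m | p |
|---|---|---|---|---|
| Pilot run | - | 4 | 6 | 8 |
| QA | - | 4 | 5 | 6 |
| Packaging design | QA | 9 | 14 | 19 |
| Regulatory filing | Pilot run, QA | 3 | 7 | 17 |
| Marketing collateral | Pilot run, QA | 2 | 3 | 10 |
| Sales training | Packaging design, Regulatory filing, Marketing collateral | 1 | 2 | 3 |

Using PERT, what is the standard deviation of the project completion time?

1.73 days

te_Pilot run = (4 + 4·6 + 8)/6 = 36/6 = 6; σ²_Pilot run = ((8−4)/6)² = 0.444
te_QA = (4 + 4·5 + 6)/6 = 30/6 = 5; σ²_QA = ((6−4)/6)² = 0.111
te_Packaging design = (9 + 4·14 + 19)/6 = 84/6 = 14; σ²_Packaging design = ((19−9)/6)² = 2.778
te_Regulatory filing = (3 + 4·7 + 17)/6 = 48/6 = 8; σ²_Regulatory filing = ((17−3)/6)² = 5.444
te_Marketing collateral = (2 + 4·3 + 10)/6 = 24/6 = 4; σ²_Marketing collateral = ((10−2)/6)² = 1.778
te_Sales training = (1 + 4·2 + 3)/6 = 12/6 = 2; σ²_Sales training = ((3−1)/6)² = 0.111

Forward pass:
ES_Pilot run = 0; EF_Pilot run = 6
ES_QA = 0; EF_QA = 5
ES_Packaging design = 5; EF_Packaging design = 5+14 = 19
ES_Regulatory filing = max(EF_Pilot run=6, EF_QA=5) = 6; EF_Regulatory filing = 6+8 = 14
ES_Marketing collateral = max(EF_Pilot run=6, EF_QA=5) = 6; EF_Marketing collateral = 6+4 = 10
ES_Sales training = max(EF_Packaging design=19, EF_Regulatory filing=14, EF_Marketing collateral=10) = 19; EF_Sales training = 19+2 = 21
Expected project duration μ = 21 days. Critical path: QA → Packaging design → Sales training.

Variance along critical path = 0.111 + 2.778 + 0.111 = 3.000
σ = √3.000 = 1.732 days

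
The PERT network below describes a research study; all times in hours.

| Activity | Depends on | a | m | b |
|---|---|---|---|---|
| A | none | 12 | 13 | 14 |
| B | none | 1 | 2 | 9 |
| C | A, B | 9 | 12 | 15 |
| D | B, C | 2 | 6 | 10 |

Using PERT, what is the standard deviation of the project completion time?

1.70 hours

te_A = (12 + 4·13 + 14)/6 = 78/6 = 13; σ²_A = ((14−12)/6)² = 0.111
te_B = (1 + 4·2 + 9)/6 = 18/6 = 3; σ²_B = ((9−1)/6)² = 1.778
te_C = (9 + 4·12 + 15)/6 = 72/6 = 12; σ²_C = ((15−9)/6)² = 1.000
te_D = (2 + 4·6 + 10)/6 = 36/6 = 6; σ²_D = ((10−2)/6)² = 1.778

Forward pass:
ES_A = 0; EF_A = 13
ES_B = 0; EF_B = 3
ES_C = max(EF_A=13, EF_B=3) = 13; EF_C = 13+12 = 25
ES_D = max(EF_B=3, EF_C=25) = 25; EF_D = 25+6 = 31
Expected project duration μ = 31 hours. Critical path: A → C → D.

Variance along critical path = 0.111 + 1.000 + 1.778 = 2.889
σ = √2.889 = 1.700 hours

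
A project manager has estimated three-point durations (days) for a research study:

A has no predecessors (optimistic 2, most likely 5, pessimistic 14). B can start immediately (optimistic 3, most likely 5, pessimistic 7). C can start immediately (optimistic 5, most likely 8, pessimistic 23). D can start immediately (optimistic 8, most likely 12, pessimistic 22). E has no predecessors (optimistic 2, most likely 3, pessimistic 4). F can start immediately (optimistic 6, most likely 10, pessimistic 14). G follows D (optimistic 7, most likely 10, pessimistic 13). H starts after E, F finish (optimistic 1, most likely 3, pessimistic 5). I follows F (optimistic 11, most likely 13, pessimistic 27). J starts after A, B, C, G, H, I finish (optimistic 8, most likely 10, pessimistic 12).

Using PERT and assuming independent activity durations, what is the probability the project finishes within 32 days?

0.163

te_A = (2 + 4·5 + 14)/6 = 36/6 = 6; σ²_A = ((14−2)/6)² = 4.000
te_B = (3 + 4·5 + 7)/6 = 30/6 = 5; σ²_B = ((7−3)/6)² = 0.444
te_C = (5 + 4·8 + 23)/6 = 60/6 = 10; σ²_C = ((23−5)/6)² = 9.000
te_D = (8 + 4·12 + 22)/6 = 78/6 = 13; σ²_D = ((22−8)/6)² = 5.444
te_E = (2 + 4·3 + 4)/6 = 18/6 = 3; σ²_E = ((4−2)/6)² = 0.111
te_F = (6 + 4·10 + 14)/6 = 60/6 = 10; σ²_F = ((14−6)/6)² = 1.778
te_G = (7 + 4·10 + 13)/6 = 60/6 = 10; σ²_G = ((13−7)/6)² = 1.000
te_H = (1 + 4·3 + 5)/6 = 18/6 = 3; σ²_H = ((5−1)/6)² = 0.444
te_I = (11 + 4·13 + 27)/6 = 90/6 = 15; σ²_I = ((27−11)/6)² = 7.111
te_J = (8 + 4·10 + 12)/6 = 60/6 = 10; σ²_J = ((12−8)/6)² = 0.444

Forward pass:
ES_A = 0; EF_A = 6
ES_B = 0; EF_B = 5
ES_C = 0; EF_C = 10
ES_D = 0; EF_D = 13
ES_E = 0; EF_E = 3
ES_F = 0; EF_F = 10
ES_G = 13; EF_G = 13+10 = 23
ES_H = max(EF_E=3, EF_F=10) = 10; EF_H = 10+3 = 13
ES_I = 10; EF_I = 10+15 = 25
ES_J = max(EF_A=6, EF_B=5, EF_C=10, EF_G=23, EF_H=13, EF_I=25) = 25; EF_J = 25+10 = 35
Expected project duration μ = 35 days. Critical path: F → I → J.

Variance along critical path = 1.778 + 7.111 + 0.444 = 9.333; σ = √9.333 = 3.055 days.
Z = (32 − 35) / 3.055 = -0.982
P(T ≤ 32) = Φ(-0.982) ≈ 0.163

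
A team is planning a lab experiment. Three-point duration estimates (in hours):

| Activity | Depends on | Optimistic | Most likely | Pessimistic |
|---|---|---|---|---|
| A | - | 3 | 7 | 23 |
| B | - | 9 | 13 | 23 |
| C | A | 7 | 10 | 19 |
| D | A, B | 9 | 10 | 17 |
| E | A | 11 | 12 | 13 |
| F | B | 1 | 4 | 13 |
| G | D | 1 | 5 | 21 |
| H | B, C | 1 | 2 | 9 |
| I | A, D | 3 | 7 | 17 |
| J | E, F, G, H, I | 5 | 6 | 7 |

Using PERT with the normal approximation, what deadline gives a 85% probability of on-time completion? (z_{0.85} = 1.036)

42.7 hours

te_A = (3 + 4·7 + 23)/6 = 54/6 = 9; σ²_A = ((23−3)/6)² = 11.111
te_B = (9 + 4·13 + 23)/6 = 84/6 = 14; σ²_B = ((23−9)/6)² = 5.444
te_C = (7 + 4·10 + 19)/6 = 66/6 = 11; σ²_C = ((19−7)/6)² = 4.000
te_D = (9 + 4·10 + 17)/6 = 66/6 = 11; σ²_D = ((17−9)/6)² = 1.778
te_E = (11 + 4·12 + 13)/6 = 72/6 = 12; σ²_E = ((13−11)/6)² = 0.111
te_F = (1 + 4·4 + 13)/6 = 30/6 = 5; σ²_F = ((13−1)/6)² = 4.000
te_G = (1 + 4·5 + 21)/6 = 42/6 = 7; σ²_G = ((21−1)/6)² = 11.111
te_H = (1 + 4·2 + 9)/6 = 18/6 = 3; σ²_H = ((9−1)/6)² = 1.778
te_I = (3 + 4·7 + 17)/6 = 48/6 = 8; σ²_I = ((17−3)/6)² = 5.444
te_J = (5 + 4·6 + 7)/6 = 36/6 = 6; σ²_J = ((7−5)/6)² = 0.111

Forward pass:
ES_A = 0; EF_A = 9
ES_B = 0; EF_B = 14
ES_C = 9; EF_C = 9+11 = 20
ES_D = max(EF_A=9, EF_B=14) = 14; EF_D = 14+11 = 25
ES_E = 9; EF_E = 9+12 = 21
ES_F = 14; EF_F = 14+5 = 19
ES_G = 25; EF_G = 25+7 = 32
ES_H = max(EF_B=14, EF_C=20) = 20; EF_H = 20+3 = 23
ES_I = max(EF_A=9, EF_D=25) = 25; EF_I = 25+8 = 33
ES_J = max(EF_E=21, EF_F=19, EF_G=32, EF_H=23, EF_I=33) = 33; EF_J = 33+6 = 39
Expected project duration μ = 39 hours. Critical path: B → D → I → J.

Variance along critical path = 5.444 + 1.778 + 5.444 + 0.111 = 12.778; σ = 3.575 hours.
D = μ + z·σ = 39 + 1.036·3.575 = 42.7 hours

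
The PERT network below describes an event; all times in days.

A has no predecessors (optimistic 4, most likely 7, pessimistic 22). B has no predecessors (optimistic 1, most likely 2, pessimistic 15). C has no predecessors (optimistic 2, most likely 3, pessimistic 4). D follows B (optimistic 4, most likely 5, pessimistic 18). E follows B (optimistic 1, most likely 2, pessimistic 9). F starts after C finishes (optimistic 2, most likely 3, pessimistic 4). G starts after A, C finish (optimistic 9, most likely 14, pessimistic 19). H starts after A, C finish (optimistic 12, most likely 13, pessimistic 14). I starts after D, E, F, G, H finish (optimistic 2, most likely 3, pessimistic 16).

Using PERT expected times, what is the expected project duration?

28 days

te_A = (4 + 4·7 + 22)/6 = 54/6 = 9
te_B = (1 + 4·2 + 15)/6 = 24/6 = 4
te_C = (2 + 4·3 + 4)/6 = 18/6 = 3
te_D = (4 + 4·5 + 18)/6 = 42/6 = 7
te_E = (1 + 4·2 + 9)/6 = 18/6 = 3
te_F = (2 + 4·3 + 4)/6 = 18/6 = 3
te_G = (9 + 4·14 + 19)/6 = 84/6 = 14
te_H = (12 + 4·13 + 14)/6 = 78/6 = 13
te_I = (2 + 4·3 + 16)/6 = 30/6 = 5

Forward pass:
ES_A = 0; EF_A = 9
ES_B = 0; EF_B = 4
ES_C = 0; EF_C = 3
ES_D = 4; EF_D = 4+7 = 11
ES_E = 4; EF_E = 4+3 = 7
ES_F = 3; EF_F = 3+3 = 6
ES_G = max(EF_A=9, EF_C=3) = 9; EF_G = 9+14 = 23
ES_H = max(EF_A=9, EF_C=3) = 9; EF_H = 9+13 = 22
ES_I = max(EF_D=11, EF_E=7, EF_F=6, EF_G=23, EF_H=22) = 23; EF_I = 23+5 = 28
Expected project duration μ = 28 days. Critical path: A → G → I.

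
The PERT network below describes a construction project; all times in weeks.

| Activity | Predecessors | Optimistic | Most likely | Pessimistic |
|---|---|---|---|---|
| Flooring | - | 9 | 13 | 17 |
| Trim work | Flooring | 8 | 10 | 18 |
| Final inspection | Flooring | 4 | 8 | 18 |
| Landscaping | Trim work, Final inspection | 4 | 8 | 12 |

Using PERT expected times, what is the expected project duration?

32 weeks

te_Flooring = (9 + 4·13 + 17)/6 = 78/6 = 13
te_Trim work = (8 + 4·10 + 18)/6 = 66/6 = 11
te_Final inspection = (4 + 4·8 + 18)/6 = 54/6 = 9
te_Landscaping = (4 + 4·8 + 12)/6 = 48/6 = 8

Forward pass:
ES_Flooring = 0; EF_Flooring = 13
ES_Trim work = 13; EF_Trim work = 13+11 = 24
ES_Final inspection = 13; EF_Final inspection = 13+9 = 22
ES_Landscaping = max(EF_Trim work=24, EF_Final inspection=22) = 24; EF_Landscaping = 24+8 = 32
Expected project duration μ = 32 weeks. Critical path: Flooring → Trim work → Landscaping.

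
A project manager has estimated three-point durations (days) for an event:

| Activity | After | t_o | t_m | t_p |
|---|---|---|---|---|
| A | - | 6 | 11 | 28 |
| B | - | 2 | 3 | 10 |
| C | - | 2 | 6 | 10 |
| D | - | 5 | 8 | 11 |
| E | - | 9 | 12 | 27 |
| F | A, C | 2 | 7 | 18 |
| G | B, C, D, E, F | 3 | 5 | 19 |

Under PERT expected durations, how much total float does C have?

7 days

te_A = (6 + 4·11 + 28)/6 = 78/6 = 13
te_B = (2 + 4·3 + 10)/6 = 24/6 = 4
te_C = (2 + 4·6 + 10)/6 = 36/6 = 6
te_D = (5 + 4·8 + 11)/6 = 48/6 = 8
te_E = (9 + 4·12 + 27)/6 = 84/6 = 14
te_F = (2 + 4·7 + 18)/6 = 48/6 = 8
te_G = (3 + 4·5 + 19)/6 = 42/6 = 7

Forward pass:
ES_A = 0; EF_A = 13
ES_B = 0; EF_B = 4
ES_C = 0; EF_C = 6
ES_D = 0; EF_D = 8
ES_E = 0; EF_E = 14
ES_F = max(EF_A=13, EF_C=6) = 13; EF_F = 13+8 = 21
ES_G = max(EF_B=4, EF_C=6, EF_D=8, EF_E=14, EF_F=21) = 21; EF_G = 21+7 = 28
Expected project duration μ = 28 days. Critical path: A → F → G.

Backward pass:
LF_G = 28; LS_G = 28−7 = 21
LF_F = LS_G = 21; LS_F = 21−8 = 13
LF_E = LS_G = 21; LS_E = 21−14 = 7
LF_D = LS_G = 21; LS_D = 21−8 = 13
LF_C = min(LS_F=13, LS_G=21) = 13; LS_C = 13−6 = 7
LF_B = LS_G = 21; LS_B = 21−4 = 17
LF_A = LS_F = 13; LS_A = 13−13 = 0
Slack_C = LS_C − ES_C = 7 − 0 = 7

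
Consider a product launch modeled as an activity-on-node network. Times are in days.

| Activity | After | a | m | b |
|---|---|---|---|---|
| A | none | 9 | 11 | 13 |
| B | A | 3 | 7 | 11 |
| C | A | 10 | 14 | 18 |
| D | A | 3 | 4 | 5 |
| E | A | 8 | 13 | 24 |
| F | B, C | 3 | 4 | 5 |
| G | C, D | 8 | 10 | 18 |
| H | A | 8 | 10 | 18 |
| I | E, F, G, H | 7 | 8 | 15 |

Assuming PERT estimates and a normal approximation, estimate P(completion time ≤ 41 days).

te_A = (9 + 4·11 + 13)/6 = 66/6 = 11; σ²_A = ((13−9)/6)² = 0.444
te_B = (3 + 4·7 + 11)/6 = 42/6 = 7; σ²_B = ((11−3)/6)² = 1.778
te_C = (10 + 4·14 + 18)/6 = 84/6 = 14; σ²_C = ((18−10)/6)² = 1.778
te_D = (3 + 4·4 + 5)/6 = 24/6 = 4; σ²_D = ((5−3)/6)² = 0.111
te_E = (8 + 4·13 + 24)/6 = 84/6 = 14; σ²_E = ((24−8)/6)² = 7.111
te_F = (3 + 4·4 + 5)/6 = 24/6 = 4; σ²_F = ((5−3)/6)² = 0.111
te_G = (8 + 4·10 + 18)/6 = 66/6 = 11; σ²_G = ((18−8)/6)² = 2.778
te_H = (8 + 4·10 + 18)/6 = 66/6 = 11; σ²_H = ((18−8)/6)² = 2.778
te_I = (7 + 4·8 + 15)/6 = 54/6 = 9; σ²_I = ((15−7)/6)² = 1.778

Forward pass:
ES_A = 0; EF_A = 11
ES_B = 11; EF_B = 11+7 = 18
ES_C = 11; EF_C = 11+14 = 25
ES_D = 11; EF_D = 11+4 = 15
ES_E = 11; EF_E = 11+14 = 25
ES_F = max(EF_B=18, EF_C=25) = 25; EF_F = 25+4 = 29
ES_G = max(EF_C=25, EF_D=15) = 25; EF_G = 25+11 = 36
ES_H = 11; EF_H = 11+11 = 22
ES_I = max(EF_E=25, EF_F=29, EF_G=36, EF_H=22) = 36; EF_I = 36+9 = 45
Expected project duration μ = 45 days. Critical path: A → C → G → I.

Variance along critical path = 0.444 + 1.778 + 2.778 + 1.778 = 6.778; σ = √6.778 = 2.603 days.
Z = (41 − 45) / 2.603 = -1.536
P(T ≤ 41) = Φ(-1.536) ≈ 0.062

0.062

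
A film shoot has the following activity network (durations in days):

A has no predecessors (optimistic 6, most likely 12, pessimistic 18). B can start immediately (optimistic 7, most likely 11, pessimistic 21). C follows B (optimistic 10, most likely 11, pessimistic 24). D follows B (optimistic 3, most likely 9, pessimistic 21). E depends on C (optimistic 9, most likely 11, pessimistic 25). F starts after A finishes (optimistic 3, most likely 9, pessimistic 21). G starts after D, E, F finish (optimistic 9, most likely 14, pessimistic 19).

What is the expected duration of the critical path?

te_A = (6 + 4·12 + 18)/6 = 72/6 = 12
te_B = (7 + 4·11 + 21)/6 = 72/6 = 12
te_C = (10 + 4·11 + 24)/6 = 78/6 = 13
te_D = (3 + 4·9 + 21)/6 = 60/6 = 10
te_E = (9 + 4·11 + 25)/6 = 78/6 = 13
te_F = (3 + 4·9 + 21)/6 = 60/6 = 10
te_G = (9 + 4·14 + 19)/6 = 84/6 = 14

Forward pass:
ES_A = 0; EF_A = 12
ES_B = 0; EF_B = 12
ES_C = 12; EF_C = 12+13 = 25
ES_D = 12; EF_D = 12+10 = 22
ES_E = 25; EF_E = 25+13 = 38
ES_F = 12; EF_F = 12+10 = 22
ES_G = max(EF_D=22, EF_E=38, EF_F=22) = 38; EF_G = 38+14 = 52
Expected project duration μ = 52 days. Critical path: B → C → E → G.

52 days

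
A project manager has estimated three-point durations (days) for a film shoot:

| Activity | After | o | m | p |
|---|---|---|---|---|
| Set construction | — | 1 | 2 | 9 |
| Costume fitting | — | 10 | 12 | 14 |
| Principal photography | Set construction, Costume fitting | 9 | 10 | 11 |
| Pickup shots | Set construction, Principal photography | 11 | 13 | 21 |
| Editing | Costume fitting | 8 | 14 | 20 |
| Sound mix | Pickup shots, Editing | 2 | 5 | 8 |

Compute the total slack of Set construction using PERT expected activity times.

te_Set construction = (1 + 4·2 + 9)/6 = 18/6 = 3
te_Costume fitting = (10 + 4·12 + 14)/6 = 72/6 = 12
te_Principal photography = (9 + 4·10 + 11)/6 = 60/6 = 10
te_Pickup shots = (11 + 4·13 + 21)/6 = 84/6 = 14
te_Editing = (8 + 4·14 + 20)/6 = 84/6 = 14
te_Sound mix = (2 + 4·5 + 8)/6 = 30/6 = 5

Forward pass:
ES_Set construction = 0; EF_Set construction = 3
ES_Costume fitting = 0; EF_Costume fitting = 12
ES_Principal photography = max(EF_Set construction=3, EF_Costume fitting=12) = 12; EF_Principal photography = 12+10 = 22
ES_Pickup shots = max(EF_Set construction=3, EF_Principal photography=22) = 22; EF_Pickup shots = 22+14 = 36
ES_Editing = 12; EF_Editing = 12+14 = 26
ES_Sound mix = max(EF_Pickup shots=36, EF_Editing=26) = 36; EF_Sound mix = 36+5 = 41
Expected project duration μ = 41 days. Critical path: Costume fitting → Principal photography → Pickup shots → Sound mix.

Backward pass:
LF_Sound mix = 41; LS_Sound mix = 41−5 = 36
LF_Editing = LS_Sound mix = 36; LS_Editing = 36−14 = 22
LF_Pickup shots = LS_Sound mix = 36; LS_Pickup shots = 36−14 = 22
LF_Principal photography = LS_Pickup shots = 22; LS_Principal photography = 22−10 = 12
LF_Costume fitting = min(LS_Principal photography=12, LS_Editing=22) = 12; LS_Costume fitting = 12−12 = 0
LF_Set construction = min(LS_Principal photography=12, LS_Pickup shots=22) = 12; LS_Set construction = 12−3 = 9
Slack_Set construction = LS_Set construction − ES_Set construction = 9 − 0 = 9

9 days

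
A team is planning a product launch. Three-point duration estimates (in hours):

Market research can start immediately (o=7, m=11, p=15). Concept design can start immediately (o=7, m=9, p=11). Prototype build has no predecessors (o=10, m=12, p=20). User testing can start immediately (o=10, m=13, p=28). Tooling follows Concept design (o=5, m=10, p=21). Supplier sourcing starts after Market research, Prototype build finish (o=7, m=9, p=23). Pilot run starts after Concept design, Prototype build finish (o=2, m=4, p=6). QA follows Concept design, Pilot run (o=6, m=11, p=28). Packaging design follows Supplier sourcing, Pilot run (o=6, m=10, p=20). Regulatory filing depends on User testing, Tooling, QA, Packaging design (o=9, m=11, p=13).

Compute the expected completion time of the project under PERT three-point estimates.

te_Market research = (7 + 4·11 + 15)/6 = 66/6 = 11
te_Concept design = (7 + 4·9 + 11)/6 = 54/6 = 9
te_Prototype build = (10 + 4·12 + 20)/6 = 78/6 = 13
te_User testing = (10 + 4·13 + 28)/6 = 90/6 = 15
te_Tooling = (5 + 4·10 + 21)/6 = 66/6 = 11
te_Supplier sourcing = (7 + 4·9 + 23)/6 = 66/6 = 11
te_Pilot run = (2 + 4·4 + 6)/6 = 24/6 = 4
te_QA = (6 + 4·11 + 28)/6 = 78/6 = 13
te_Packaging design = (6 + 4·10 + 20)/6 = 66/6 = 11
te_Regulatory filing = (9 + 4·11 + 13)/6 = 66/6 = 11

Forward pass:
ES_Market research = 0; EF_Market research = 11
ES_Concept design = 0; EF_Concept design = 9
ES_Prototype build = 0; EF_Prototype build = 13
ES_User testing = 0; EF_User testing = 15
ES_Tooling = 9; EF_Tooling = 9+11 = 20
ES_Supplier sourcing = max(EF_Market research=11, EF_Prototype build=13) = 13; EF_Supplier sourcing = 13+11 = 24
ES_Pilot run = max(EF_Concept design=9, EF_Prototype build=13) = 13; EF_Pilot run = 13+4 = 17
ES_QA = max(EF_Concept design=9, EF_Pilot run=17) = 17; EF_QA = 17+13 = 30
ES_Packaging design = max(EF_Supplier sourcing=24, EF_Pilot run=17) = 24; EF_Packaging design = 24+11 = 35
ES_Regulatory filing = max(EF_User testing=15, EF_Tooling=20, EF_QA=30, EF_Packaging design=35) = 35; EF_Regulatory filing = 35+11 = 46
Expected project duration μ = 46 hours. Critical path: Prototype build → Supplier sourcing → Packaging design → Regulatory filing.

46 hours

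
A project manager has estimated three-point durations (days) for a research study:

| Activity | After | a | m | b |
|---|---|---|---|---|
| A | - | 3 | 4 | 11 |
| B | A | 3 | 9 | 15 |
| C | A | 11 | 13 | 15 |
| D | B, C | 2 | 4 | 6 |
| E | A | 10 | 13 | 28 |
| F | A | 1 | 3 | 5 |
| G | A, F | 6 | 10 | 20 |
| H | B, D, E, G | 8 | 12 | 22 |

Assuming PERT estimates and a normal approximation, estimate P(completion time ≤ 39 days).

te_A = (3 + 4·4 + 11)/6 = 30/6 = 5; σ²_A = ((11−3)/6)² = 1.778
te_B = (3 + 4·9 + 15)/6 = 54/6 = 9; σ²_B = ((15−3)/6)² = 4.000
te_C = (11 + 4·13 + 15)/6 = 78/6 = 13; σ²_C = ((15−11)/6)² = 0.444
te_D = (2 + 4·4 + 6)/6 = 24/6 = 4; σ²_D = ((6−2)/6)² = 0.444
te_E = (10 + 4·13 + 28)/6 = 90/6 = 15; σ²_E = ((28−10)/6)² = 9.000
te_F = (1 + 4·3 + 5)/6 = 18/6 = 3; σ²_F = ((5−1)/6)² = 0.444
te_G = (6 + 4·10 + 20)/6 = 66/6 = 11; σ²_G = ((20−6)/6)² = 5.444
te_H = (8 + 4·12 + 22)/6 = 78/6 = 13; σ²_H = ((22−8)/6)² = 5.444

Forward pass:
ES_A = 0; EF_A = 5
ES_B = 5; EF_B = 5+9 = 14
ES_C = 5; EF_C = 5+13 = 18
ES_D = max(EF_B=14, EF_C=18) = 18; EF_D = 18+4 = 22
ES_E = 5; EF_E = 5+15 = 20
ES_F = 5; EF_F = 5+3 = 8
ES_G = max(EF_A=5, EF_F=8) = 8; EF_G = 8+11 = 19
ES_H = max(EF_B=14, EF_D=22, EF_E=20, EF_G=19) = 22; EF_H = 22+13 = 35
Expected project duration μ = 35 days. Critical path: A → C → D → H.

Variance along critical path = 1.778 + 0.444 + 0.444 + 5.444 = 8.111; σ = √8.111 = 2.848 days.
Z = (39 − 35) / 2.848 = 1.404
P(T ≤ 39) = Φ(1.404) ≈ 0.920

0.920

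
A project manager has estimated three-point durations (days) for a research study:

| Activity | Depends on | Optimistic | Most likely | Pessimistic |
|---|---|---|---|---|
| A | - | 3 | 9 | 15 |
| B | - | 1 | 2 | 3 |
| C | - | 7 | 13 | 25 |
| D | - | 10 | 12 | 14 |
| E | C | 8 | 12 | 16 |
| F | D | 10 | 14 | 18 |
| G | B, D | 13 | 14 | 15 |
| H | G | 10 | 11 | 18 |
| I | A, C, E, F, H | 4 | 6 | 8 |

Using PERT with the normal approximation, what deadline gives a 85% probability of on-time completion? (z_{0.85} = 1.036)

te_A = (3 + 4·9 + 15)/6 = 54/6 = 9; σ²_A = ((15−3)/6)² = 4.000
te_B = (1 + 4·2 + 3)/6 = 12/6 = 2; σ²_B = ((3−1)/6)² = 0.111
te_C = (7 + 4·13 + 25)/6 = 84/6 = 14; σ²_C = ((25−7)/6)² = 9.000
te_D = (10 + 4·12 + 14)/6 = 72/6 = 12; σ²_D = ((14−10)/6)² = 0.444
te_E = (8 + 4·12 + 16)/6 = 72/6 = 12; σ²_E = ((16−8)/6)² = 1.778
te_F = (10 + 4·14 + 18)/6 = 84/6 = 14; σ²_F = ((18−10)/6)² = 1.778
te_G = (13 + 4·14 + 15)/6 = 84/6 = 14; σ²_G = ((15−13)/6)² = 0.111
te_H = (10 + 4·11 + 18)/6 = 72/6 = 12; σ²_H = ((18−10)/6)² = 1.778
te_I = (4 + 4·6 + 8)/6 = 36/6 = 6; σ²_I = ((8−4)/6)² = 0.444

Forward pass:
ES_A = 0; EF_A = 9
ES_B = 0; EF_B = 2
ES_C = 0; EF_C = 14
ES_D = 0; EF_D = 12
ES_E = 14; EF_E = 14+12 = 26
ES_F = 12; EF_F = 12+14 = 26
ES_G = max(EF_B=2, EF_D=12) = 12; EF_G = 12+14 = 26
ES_H = 26; EF_H = 26+12 = 38
ES_I = max(EF_A=9, EF_C=14, EF_E=26, EF_F=26, EF_H=38) = 38; EF_I = 38+6 = 44
Expected project duration μ = 44 days. Critical path: D → G → H → I.

Variance along critical path = 0.444 + 0.111 + 1.778 + 0.444 = 2.778; σ = 1.667 days.
D = μ + z·σ = 44 + 1.036·1.667 = 45.7 days

45.7 days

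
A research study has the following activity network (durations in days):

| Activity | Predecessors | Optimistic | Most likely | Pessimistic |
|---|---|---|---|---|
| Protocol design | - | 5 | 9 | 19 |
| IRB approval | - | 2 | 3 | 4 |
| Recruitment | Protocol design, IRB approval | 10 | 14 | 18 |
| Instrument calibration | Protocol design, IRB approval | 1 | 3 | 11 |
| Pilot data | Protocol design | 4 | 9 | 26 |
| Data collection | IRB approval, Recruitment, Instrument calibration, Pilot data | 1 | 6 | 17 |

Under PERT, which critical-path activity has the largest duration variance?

te_Protocol design = (5 + 4·9 + 19)/6 = 60/6 = 10; σ²_Protocol design = ((19−5)/6)² = 5.444
te_IRB approval = (2 + 4·3 + 4)/6 = 18/6 = 3; σ²_IRB approval = ((4−2)/6)² = 0.111
te_Recruitment = (10 + 4·14 + 18)/6 = 84/6 = 14; σ²_Recruitment = ((18−10)/6)² = 1.778
te_Instrument calibration = (1 + 4·3 + 11)/6 = 24/6 = 4; σ²_Instrument calibration = ((11−1)/6)² = 2.778
te_Pilot data = (4 + 4·9 + 26)/6 = 66/6 = 11; σ²_Pilot data = ((26−4)/6)² = 13.444
te_Data collection = (1 + 4·6 + 17)/6 = 42/6 = 7; σ²_Data collection = ((17−1)/6)² = 7.111

Forward pass:
ES_Protocol design = 0; EF_Protocol design = 10
ES_IRB approval = 0; EF_IRB approval = 3
ES_Recruitment = max(EF_Protocol design=10, EF_IRB approval=3) = 10; EF_Recruitment = 10+14 = 24
ES_Instrument calibration = max(EF_Protocol design=10, EF_IRB approval=3) = 10; EF_Instrument calibration = 10+4 = 14
ES_Pilot data = 10; EF_Pilot data = 10+11 = 21
ES_Data collection = max(EF_IRB approval=3, EF_Recruitment=24, EF_Instrument calibration=14, EF_Pilot data=21) = 24; EF_Data collection = 24+7 = 31
Expected project duration μ = 31 days. Critical path: Protocol design → Recruitment → Data collection.

Variances on critical path: σ²_Protocol design=5.444, σ²_Recruitment=1.778, σ²_Data collection=7.111.
Largest is σ²_Data collection = 7.111.

Data collection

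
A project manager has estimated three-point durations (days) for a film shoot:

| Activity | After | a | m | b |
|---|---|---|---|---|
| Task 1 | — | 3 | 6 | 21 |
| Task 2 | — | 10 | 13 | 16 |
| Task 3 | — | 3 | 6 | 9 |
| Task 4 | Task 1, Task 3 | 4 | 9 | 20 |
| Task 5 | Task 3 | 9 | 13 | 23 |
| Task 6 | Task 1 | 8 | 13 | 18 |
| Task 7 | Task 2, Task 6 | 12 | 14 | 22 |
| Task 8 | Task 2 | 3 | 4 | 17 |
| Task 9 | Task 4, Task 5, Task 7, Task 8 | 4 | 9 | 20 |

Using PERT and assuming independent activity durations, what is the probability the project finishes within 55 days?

te_Task 1 = (3 + 4·6 + 21)/6 = 48/6 = 8; σ²_Task 1 = ((21−3)/6)² = 9.000
te_Task 2 = (10 + 4·13 + 16)/6 = 78/6 = 13; σ²_Task 2 = ((16−10)/6)² = 1.000
te_Task 3 = (3 + 4·6 + 9)/6 = 36/6 = 6; σ²_Task 3 = ((9−3)/6)² = 1.000
te_Task 4 = (4 + 4·9 + 20)/6 = 60/6 = 10; σ²_Task 4 = ((20−4)/6)² = 7.111
te_Task 5 = (9 + 4·13 + 23)/6 = 84/6 = 14; σ²_Task 5 = ((23−9)/6)² = 5.444
te_Task 6 = (8 + 4·13 + 18)/6 = 78/6 = 13; σ²_Task 6 = ((18−8)/6)² = 2.778
te_Task 7 = (12 + 4·14 + 22)/6 = 90/6 = 15; σ²_Task 7 = ((22−12)/6)² = 2.778
te_Task 8 = (3 + 4·4 + 17)/6 = 36/6 = 6; σ²_Task 8 = ((17−3)/6)² = 5.444
te_Task 9 = (4 + 4·9 + 20)/6 = 60/6 = 10; σ²_Task 9 = ((20−4)/6)² = 7.111

Forward pass:
ES_Task 1 = 0; EF_Task 1 = 8
ES_Task 2 = 0; EF_Task 2 = 13
ES_Task 3 = 0; EF_Task 3 = 6
ES_Task 4 = max(EF_Task 1=8, EF_Task 3=6) = 8; EF_Task 4 = 8+10 = 18
ES_Task 5 = 6; EF_Task 5 = 6+14 = 20
ES_Task 6 = 8; EF_Task 6 = 8+13 = 21
ES_Task 7 = max(EF_Task 2=13, EF_Task 6=21) = 21; EF_Task 7 = 21+15 = 36
ES_Task 8 = 13; EF_Task 8 = 13+6 = 19
ES_Task 9 = max(EF_Task 4=18, EF_Task 5=20, EF_Task 7=36, EF_Task 8=19) = 36; EF_Task 9 = 36+10 = 46
Expected project duration μ = 46 days. Critical path: Task 1 → Task 6 → Task 7 → Task 9.

Variance along critical path = 9.000 + 2.778 + 2.778 + 7.111 = 21.667; σ = √21.667 = 4.655 days.
Z = (55 − 46) / 4.655 = 1.934
P(T ≤ 55) = Φ(1.934) ≈ 0.973

0.973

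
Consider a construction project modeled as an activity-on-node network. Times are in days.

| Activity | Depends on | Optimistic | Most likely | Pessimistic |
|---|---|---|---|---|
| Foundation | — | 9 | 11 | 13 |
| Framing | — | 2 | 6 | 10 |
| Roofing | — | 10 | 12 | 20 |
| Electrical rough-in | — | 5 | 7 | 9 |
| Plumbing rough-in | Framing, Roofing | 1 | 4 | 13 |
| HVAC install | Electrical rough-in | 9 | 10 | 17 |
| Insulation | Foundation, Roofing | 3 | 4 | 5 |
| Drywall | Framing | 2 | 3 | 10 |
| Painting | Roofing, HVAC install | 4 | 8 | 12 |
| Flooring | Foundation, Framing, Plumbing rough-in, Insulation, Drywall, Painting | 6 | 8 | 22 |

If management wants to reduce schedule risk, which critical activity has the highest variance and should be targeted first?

Flooring

te_Foundation = (9 + 4·11 + 13)/6 = 66/6 = 11; σ²_Foundation = ((13−9)/6)² = 0.444
te_Framing = (2 + 4·6 + 10)/6 = 36/6 = 6; σ²_Framing = ((10−2)/6)² = 1.778
te_Roofing = (10 + 4·12 + 20)/6 = 78/6 = 13; σ²_Roofing = ((20−10)/6)² = 2.778
te_Electrical rough-in = (5 + 4·7 + 9)/6 = 42/6 = 7; σ²_Electrical rough-in = ((9−5)/6)² = 0.444
te_Plumbing rough-in = (1 + 4·4 + 13)/6 = 30/6 = 5; σ²_Plumbing rough-in = ((13−1)/6)² = 4.000
te_HVAC install = (9 + 4·10 + 17)/6 = 66/6 = 11; σ²_HVAC install = ((17−9)/6)² = 1.778
te_Insulation = (3 + 4·4 + 5)/6 = 24/6 = 4; σ²_Insulation = ((5−3)/6)² = 0.111
te_Drywall = (2 + 4·3 + 10)/6 = 24/6 = 4; σ²_Drywall = ((10−2)/6)² = 1.778
te_Painting = (4 + 4·8 + 12)/6 = 48/6 = 8; σ²_Painting = ((12−4)/6)² = 1.778
te_Flooring = (6 + 4·8 + 22)/6 = 60/6 = 10; σ²_Flooring = ((22−6)/6)² = 7.111

Forward pass:
ES_Foundation = 0; EF_Foundation = 11
ES_Framing = 0; EF_Framing = 6
ES_Roofing = 0; EF_Roofing = 13
ES_Electrical rough-in = 0; EF_Electrical rough-in = 7
ES_Plumbing rough-in = max(EF_Framing=6, EF_Roofing=13) = 13; EF_Plumbing rough-in = 13+5 = 18
ES_HVAC install = 7; EF_HVAC install = 7+11 = 18
ES_Insulation = max(EF_Foundation=11, EF_Roofing=13) = 13; EF_Insulation = 13+4 = 17
ES_Drywall = 6; EF_Drywall = 6+4 = 10
ES_Painting = max(EF_Roofing=13, EF_HVAC install=18) = 18; EF_Painting = 18+8 = 26
ES_Flooring = max(EF_Foundation=11, EF_Framing=6, EF_Plumbing rough-in=18, EF_Insulation=17, EF_Drywall=10, EF_Painting=26) = 26; EF_Flooring = 26+10 = 36
Expected project duration μ = 36 days. Critical path: Electrical rough-in → HVAC install → Painting → Flooring.

Variances on critical path: σ²_Electrical rough-in=0.444, σ²_HVAC install=1.778, σ²_Painting=1.778, σ²_Flooring=7.111.
Largest is σ²_Flooring = 7.111.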